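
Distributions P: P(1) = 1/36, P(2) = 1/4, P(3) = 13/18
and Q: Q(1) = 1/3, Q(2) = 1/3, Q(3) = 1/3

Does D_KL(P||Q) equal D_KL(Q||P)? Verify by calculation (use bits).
D_KL(P||Q) = 0.6023 bits, D_KL(Q||P) = 0.9615 bits. No — D_KL(P||Q) ≠ D_KL(Q||P) for this pair.

D_KL(P||Q) = Σ P(x) log₂(P(x)/Q(x))

Computing term by term:
  P(1)·log₂(P(1)/Q(1)) = (1/36)·log₂((1/36)/(1/3)) = -0.09958
  P(2)·log₂(P(2)/Q(2)) = (1/4)·log₂((1/4)/(1/3)) = -0.10376
  P(3)·log₂(P(3)/Q(3)) = (13/18)·log₂((13/18)/(1/3)) = 0.80562

D_KL(P||Q) = -0.09958 - 0.10376 + 0.80562 = 0.60228 ≈ 0.6023 bits

D_KL(Q||P) = Σ Q(x) log₂(Q(x)/P(x))

Computing term by term:
  Q(1)·log₂(Q(1)/P(1)) = (1/3)·log₂((1/3)/(1/36)) = 1.19499
  Q(2)·log₂(Q(2)/P(2)) = (1/3)·log₂((1/3)/(1/4)) = 0.13835
  Q(3)·log₂(Q(3)/P(3)) = (1/3)·log₂((1/3)/(13/18)) = -0.37183

D_KL(Q||P) = 1.19499 + 0.13835 - 0.37183 = 0.96151 ≈ 0.9615 bits

These are NOT equal (difference: 0.3592 bits). KL divergence is asymmetric: D_KL(P||Q) ≠ D_KL(Q||P) in general.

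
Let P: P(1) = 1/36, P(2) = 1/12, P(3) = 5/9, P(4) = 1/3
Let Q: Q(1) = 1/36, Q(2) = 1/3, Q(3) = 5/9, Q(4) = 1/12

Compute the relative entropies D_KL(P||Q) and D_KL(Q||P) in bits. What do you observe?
D_KL(P||Q) = 0.5000 bits, D_KL(Q||P) = 0.5000 bits. The two directions give the same value here, because Q is a self-inverse relabeling of P; in general KL divergence is asymmetric.

D_KL(P||Q) = Σ P(x) log₂(P(x)/Q(x))

Computing term by term:
  P(1)·log₂(P(1)/Q(1)) = (1/36)·log₂((1/36)/(1/36)) = 0.00000
  P(2)·log₂(P(2)/Q(2)) = (1/12)·log₂((1/12)/(1/3)) = -0.16667
  P(3)·log₂(P(3)/Q(3)) = (5/9)·log₂((5/9)/(5/9)) = 0.00000
  P(4)·log₂(P(4)/Q(4)) = (1/3)·log₂((1/3)/(1/12)) = 0.66667

D_KL(P||Q) = 0.00000 - 0.16667 + 0.00000 + 0.66667 = 0.50000 ≈ 0.5000 bits

D_KL(Q||P) = Σ Q(x) log₂(Q(x)/P(x))

Computing term by term:
  Q(1)·log₂(Q(1)/P(1)) = (1/36)·log₂((1/36)/(1/36)) = 0.00000
  Q(2)·log₂(Q(2)/P(2)) = (1/3)·log₂((1/3)/(1/12)) = 0.66667
  Q(3)·log₂(Q(3)/P(3)) = (5/9)·log₂((5/9)/(5/9)) = 0.00000
  Q(4)·log₂(Q(4)/P(4)) = (1/12)·log₂((1/12)/(1/3)) = -0.16667

D_KL(Q||P) = 0.00000 + 0.66667 + 0.00000 - 0.16667 = 0.50000 ≈ 0.5000 bits

These ARE equal here. Q is P with outcomes relabeled (Q(2) = P(4), Q(4) = P(2)) by a relabeling that is its own inverse, so the two sums contain exactly the same terms in a different order. This is a special case — KL divergence is not symmetric in general: D_KL(P||Q) ≠ D_KL(Q||P) for most P, Q.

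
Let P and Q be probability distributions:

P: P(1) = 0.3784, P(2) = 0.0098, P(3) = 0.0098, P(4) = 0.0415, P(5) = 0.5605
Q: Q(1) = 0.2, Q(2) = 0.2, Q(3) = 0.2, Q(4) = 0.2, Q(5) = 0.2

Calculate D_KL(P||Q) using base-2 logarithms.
1.0020 bits

D_KL(P||Q) = Σ P(x) log₂(P(x)/Q(x))

Computing term by term:
  P(1)·log₂(P(1)/Q(1)) = 0.3784·log₂(0.3784/0.2) = 0.34809
  P(2)·log₂(P(2)/Q(2)) = 0.0098·log₂(0.0098/0.2) = -0.04264
  P(3)·log₂(P(3)/Q(3)) = 0.0098·log₂(0.0098/0.2) = -0.04264
  P(4)·log₂(P(4)/Q(4)) = 0.0415·log₂(0.0415/0.2) = -0.09416
  P(5)·log₂(P(5)/Q(5)) = 0.5605·log₂(0.5605/0.2) = 0.83330

D_KL(P||Q) = 0.34809 - 0.04264 - 0.04264 - 0.09416 + 0.83330 = 1.00195 ≈ 1.0020 bits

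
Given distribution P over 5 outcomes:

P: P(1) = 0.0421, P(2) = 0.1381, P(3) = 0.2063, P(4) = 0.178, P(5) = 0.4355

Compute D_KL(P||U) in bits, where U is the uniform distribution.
0.2998 bits

U(i) = 1/5 for all i

D_KL(P||U) = Σ P(x) log₂(P(x) / (1/5))
           = Σ P(x) log₂(P(x)) + log₂(5)
           = log₂(5) - H(P)

H(P) = -Σ P(x) log₂(P(x)):
  -P(1)·log₂(P(1)) = -(0.0421)·log₂(0.0421) = 0.19240
  -P(2)·log₂(P(2)) = -(0.1381)·log₂(0.1381) = 0.39444
  -P(3)·log₂(P(3)) = -(0.2063)·log₂(0.2063) = 0.46978
  -P(4)·log₂(P(4)) = -(0.178)·log₂(0.178) = 0.44323
  -P(5)·log₂(P(5)) = -(0.4355)·log₂(0.4355) = 0.52228
H(P) = 0.19240 + 0.39444 + 0.46978 + 0.44323 + 0.52228 = 2.02213 bits

log₂(5) = 2.32193 bits

D_KL(P||U) = 2.32193 - 2.02213 = 0.29980 ≈ 0.2998 bits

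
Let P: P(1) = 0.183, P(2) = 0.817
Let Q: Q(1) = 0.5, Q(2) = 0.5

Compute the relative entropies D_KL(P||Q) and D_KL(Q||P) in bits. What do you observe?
D_KL(P||Q) = 0.3134 bits, D_KL(Q||P) = 0.3708 bits. The two directions give different values (D_KL(Q||P) exceeds D_KL(P||Q) by 0.0574 bits): KL divergence is asymmetric.

D_KL(P||Q) = Σ P(x) log₂(P(x)/Q(x))

Computing term by term:
  P(1)·log₂(P(1)/Q(1)) = 0.183·log₂(0.183/0.5) = -0.26537
  P(2)·log₂(P(2)/Q(2)) = 0.817·log₂(0.817/0.5) = 0.57877

D_KL(P||Q) = -0.26537 + 0.57877 = 0.31340 ≈ 0.3134 bits

D_KL(Q||P) = Σ Q(x) log₂(Q(x)/P(x))

Computing term by term:
  Q(1)·log₂(Q(1)/P(1)) = 0.5·log₂(0.5/0.183) = 0.72504
  Q(2)·log₂(Q(2)/P(2)) = 0.5·log₂(0.5/0.817) = -0.35420

D_KL(Q||P) = 0.72504 - 0.35420 = 0.37084 ≈ 0.3708 bits

These are NOT equal (difference: 0.0574 bits). KL divergence is asymmetric: D_KL(P||Q) ≠ D_KL(Q||P) in general.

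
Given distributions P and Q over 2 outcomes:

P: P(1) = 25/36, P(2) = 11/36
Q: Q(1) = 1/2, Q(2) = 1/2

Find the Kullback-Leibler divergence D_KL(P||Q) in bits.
0.1120 bits

D_KL(P||Q) = Σ P(x) log₂(P(x)/Q(x))

Computing term by term:
  P(1)·log₂(P(1)/Q(1)) = (25/36)·log₂((25/36)/(1/2)) = 0.32912
  P(2)·log₂(P(2)/Q(2)) = (11/36)·log₂((11/36)/(1/2)) = -0.21710

D_KL(P||Q) = 0.32912 - 0.21710 = 0.11202 ≈ 0.1120 bits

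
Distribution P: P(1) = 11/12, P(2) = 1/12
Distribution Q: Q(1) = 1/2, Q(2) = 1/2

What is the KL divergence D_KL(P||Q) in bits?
0.5862 bits

D_KL(P||Q) = Σ P(x) log₂(P(x)/Q(x))

Computing term by term:
  P(1)·log₂(P(1)/Q(1)) = (11/12)·log₂((11/12)/(1/2)) = 0.80160
  P(2)·log₂(P(2)/Q(2)) = (1/12)·log₂((1/12)/(1/2)) = -0.21541

D_KL(P||Q) = 0.80160 - 0.21541 = 0.58619 ≈ 0.5862 bits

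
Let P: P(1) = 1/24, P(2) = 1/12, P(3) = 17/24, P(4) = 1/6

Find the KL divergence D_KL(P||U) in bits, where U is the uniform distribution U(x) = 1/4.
0.7270 bits

U(i) = 1/4 for all i

D_KL(P||U) = Σ P(x) log₂(P(x) / (1/4))
           = Σ P(x) log₂(P(x)) + log₂(4)
           = log₂(4) - H(P)

H(P) = -Σ P(x) log₂(P(x)):
  -P(1)·log₂(P(1)) = -(1/24)·log₂(1/24) = 0.19104
  -P(2)·log₂(P(2)) = -(1/12)·log₂(1/12) = 0.29875
  -P(3)·log₂(P(3)) = -(17/24)·log₂(17/24) = 0.35240
  -P(4)·log₂(P(4)) = -(1/6)·log₂(1/6) = 0.43083
H(P) = 0.19104 + 0.29875 + 0.35240 + 0.43083 = 1.27302 bits

log₂(4) = 2.00000 bits

D_KL(P||U) = 2.00000 - 1.27302 = 0.72698 ≈ 0.7270 bits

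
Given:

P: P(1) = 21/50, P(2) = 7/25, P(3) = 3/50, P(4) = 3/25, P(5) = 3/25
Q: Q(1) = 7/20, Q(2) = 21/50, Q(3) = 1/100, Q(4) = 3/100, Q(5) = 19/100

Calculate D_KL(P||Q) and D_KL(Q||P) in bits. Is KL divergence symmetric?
D_KL(P||Q) = 0.2622 bits, D_KL(Q||P) = 0.1937 bits. No, KL divergence is not symmetric.

D_KL(P||Q) = Σ P(x) log₂(P(x)/Q(x))

Computing term by term:
  P(1)·log₂(P(1)/Q(1)) = (21/50)·log₂((21/50)/(7/20)) = 0.11047
  P(2)·log₂(P(2)/Q(2)) = (7/25)·log₂((7/25)/(21/50)) = -0.16379
  P(3)·log₂(P(3)/Q(3)) = (3/50)·log₂((3/50)/(1/100)) = 0.15510
  P(4)·log₂(P(4)/Q(4)) = (3/25)·log₂((3/25)/(3/100)) = 0.24000
  P(5)·log₂(P(5)/Q(5)) = (3/25)·log₂((3/25)/(19/100)) = -0.07956

D_KL(P||Q) = 0.11047 - 0.16379 + 0.15510 + 0.24000 - 0.07956 = 0.26222 ≈ 0.2622 bits

D_KL(Q||P) = Σ Q(x) log₂(Q(x)/P(x))

Computing term by term:
  Q(1)·log₂(Q(1)/P(1)) = (7/20)·log₂((7/20)/(21/50)) = -0.09206
  Q(2)·log₂(Q(2)/P(2)) = (21/50)·log₂((21/50)/(7/25)) = 0.24568
  Q(3)·log₂(Q(3)/P(3)) = (1/100)·log₂((1/100)/(3/50)) = -0.02585
  Q(4)·log₂(Q(4)/P(4)) = (3/100)·log₂((3/100)/(3/25)) = -0.06000
  Q(5)·log₂(Q(5)/P(5)) = (19/100)·log₂((19/100)/(3/25)) = 0.12596

D_KL(Q||P) = -0.09206 + 0.24568 - 0.02585 - 0.06000 + 0.12596 = 0.19373 ≈ 0.1937 bits

These are NOT equal (difference: 0.0685 bits). KL divergence is asymmetric: D_KL(P||Q) ≠ D_KL(Q||P) in general.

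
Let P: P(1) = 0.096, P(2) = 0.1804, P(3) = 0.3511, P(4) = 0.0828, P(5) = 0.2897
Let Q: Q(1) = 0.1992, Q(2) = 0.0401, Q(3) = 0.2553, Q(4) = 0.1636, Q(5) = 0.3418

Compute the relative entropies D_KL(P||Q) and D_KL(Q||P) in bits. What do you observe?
D_KL(P||Q) = 0.3012 bits, D_KL(Q||P) = 0.2477 bits. The two directions give different values (D_KL(P||Q) exceeds D_KL(Q||P) by 0.0535 bits): KL divergence is asymmetric.

D_KL(P||Q) = Σ P(x) log₂(P(x)/Q(x))

Computing term by term:
  P(1)·log₂(P(1)/Q(1)) = 0.096·log₂(0.096/0.1992) = -0.10110
  P(2)·log₂(P(2)/Q(2)) = 0.1804·log₂(0.1804/0.0401) = 0.39138
  P(3)·log₂(P(3)/Q(3)) = 0.3511·log₂(0.3511/0.2553) = 0.16140
  P(4)·log₂(P(4)/Q(4)) = 0.0828·log₂(0.0828/0.1636) = -0.08135
  P(5)·log₂(P(5)/Q(5)) = 0.2897·log₂(0.2897/0.3418) = -0.06912

D_KL(P||Q) = -0.10110 + 0.39138 + 0.16140 - 0.08135 - 0.06912 = 0.30121 ≈ 0.3012 bits

D_KL(Q||P) = Σ Q(x) log₂(Q(x)/P(x))

Computing term by term:
  Q(1)·log₂(Q(1)/P(1)) = 0.1992·log₂(0.1992/0.096) = 0.20978
  Q(2)·log₂(Q(2)/P(2)) = 0.0401·log₂(0.0401/0.1804) = -0.08700
  Q(3)·log₂(Q(3)/P(3)) = 0.2553·log₂(0.2553/0.3511) = -0.11736
  Q(4)·log₂(Q(4)/P(4)) = 0.1636·log₂(0.1636/0.0828) = 0.16073
  Q(5)·log₂(Q(5)/P(5)) = 0.3418·log₂(0.3418/0.2897) = 0.08155

D_KL(Q||P) = 0.20978 - 0.08700 - 0.11736 + 0.16073 + 0.08155 = 0.24770 ≈ 0.2477 bits

These are NOT equal (difference: 0.0535 bits). KL divergence is asymmetric: D_KL(P||Q) ≠ D_KL(Q||P) in general.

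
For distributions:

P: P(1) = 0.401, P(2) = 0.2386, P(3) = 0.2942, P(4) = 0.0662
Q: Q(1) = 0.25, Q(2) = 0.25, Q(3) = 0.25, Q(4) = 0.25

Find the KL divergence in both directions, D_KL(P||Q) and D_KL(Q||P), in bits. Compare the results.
D_KL(P||Q) = 0.1995 bits, D_KL(Q||P) = 0.2670 bits. D_KL(Q||P) is larger than D_KL(P||Q) by 0.0675 bits; the two directions differ.

D_KL(P||Q) = Σ P(x) log₂(P(x)/Q(x))

Computing term by term:
  P(1)·log₂(P(1)/Q(1)) = 0.401·log₂(0.401/0.25) = 0.27335
  P(2)·log₂(P(2)/Q(2)) = 0.2386·log₂(0.2386/0.25) = -0.01607
  P(3)·log₂(P(3)/Q(3)) = 0.2942·log₂(0.2942/0.25) = 0.06910
  P(4)·log₂(P(4)/Q(4)) = 0.0662·log₂(0.0662/0.25) = -0.12691

D_KL(P||Q) = 0.27335 - 0.01607 + 0.06910 - 0.12691 = 0.19947 ≈ 0.1995 bits

D_KL(Q||P) = Σ Q(x) log₂(Q(x)/P(x))

Computing term by term:
  Q(1)·log₂(Q(1)/P(1)) = 0.25·log₂(0.25/0.401) = -0.17042
  Q(2)·log₂(Q(2)/P(2)) = 0.25·log₂(0.25/0.2386) = 0.01683
  Q(3)·log₂(Q(3)/P(3)) = 0.25·log₂(0.25/0.2942) = -0.05872
  Q(4)·log₂(Q(4)/P(4)) = 0.25·log₂(0.25/0.0662) = 0.47926

D_KL(Q||P) = -0.17042 + 0.01683 - 0.05872 + 0.47926 = 0.26695 ≈ 0.2670 bits

These are NOT equal (difference: 0.0675 bits). KL divergence is asymmetric: D_KL(P||Q) ≠ D_KL(Q||P) in general.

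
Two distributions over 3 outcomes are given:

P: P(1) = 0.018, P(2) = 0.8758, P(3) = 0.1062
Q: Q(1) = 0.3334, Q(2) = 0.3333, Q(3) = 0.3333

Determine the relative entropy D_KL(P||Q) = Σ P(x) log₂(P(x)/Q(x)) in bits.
0.9696 bits

D_KL(P||Q) = Σ P(x) log₂(P(x)/Q(x))

Computing term by term:
  P(1)·log₂(P(1)/Q(1)) = 0.018·log₂(0.018/0.3334) = -0.07580
  P(2)·log₂(P(2)/Q(2)) = 0.8758·log₂(0.8758/0.3333) = 1.22067
  P(3)·log₂(P(3)/Q(3)) = 0.1062·log₂(0.1062/0.3333) = -0.17523

D_KL(P||Q) = -0.07580 + 1.22067 - 0.17523 = 0.96964 ≈ 0.9696 bits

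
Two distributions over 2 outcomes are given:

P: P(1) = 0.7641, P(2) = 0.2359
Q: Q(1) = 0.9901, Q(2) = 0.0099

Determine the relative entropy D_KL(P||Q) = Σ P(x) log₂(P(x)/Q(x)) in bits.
0.7935 bits

D_KL(P||Q) = Σ P(x) log₂(P(x)/Q(x))

Computing term by term:
  P(1)·log₂(P(1)/Q(1)) = 0.7641·log₂(0.7641/0.9901) = -0.28563
  P(2)·log₂(P(2)/Q(2)) = 0.2359·log₂(0.2359/0.0099) = 1.07915

D_KL(P||Q) = -0.28563 + 1.07915 = 0.79352 ≈ 0.7935 bits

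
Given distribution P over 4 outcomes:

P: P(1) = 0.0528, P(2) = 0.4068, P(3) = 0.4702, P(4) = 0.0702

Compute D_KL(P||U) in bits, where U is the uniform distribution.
0.4672 bits

U(i) = 1/4 for all i

D_KL(P||U) = Σ P(x) log₂(P(x) / (1/4))
           = Σ P(x) log₂(P(x)) + log₂(4)
           = log₂(4) - H(P)

H(P) = -Σ P(x) log₂(P(x)):
  -P(1)·log₂(P(1)) = -(0.0528)·log₂(0.0528) = 0.22405
  -P(2)·log₂(P(2)) = -(0.4068)·log₂(0.4068) = 0.52787
  -P(3)·log₂(P(3)) = -(0.4702)·log₂(0.4702) = 0.51188
  -P(4)·log₂(P(4)) = -(0.0702)·log₂(0.0702) = 0.26903
H(P) = 0.22405 + 0.52787 + 0.51188 + 0.26903 = 1.53283 bits

log₂(4) = 2.00000 bits

D_KL(P||U) = 2.00000 - 1.53283 = 0.46717 ≈ 0.4672 bits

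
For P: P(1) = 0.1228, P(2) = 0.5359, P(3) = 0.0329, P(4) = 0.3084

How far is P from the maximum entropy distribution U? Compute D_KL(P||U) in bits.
0.4607 bits

U(i) = 1/4 for all i

D_KL(P||U) = Σ P(x) log₂(P(x) / (1/4))
           = Σ P(x) log₂(P(x)) + log₂(4)
           = log₂(4) - H(P)

H(P) = -Σ P(x) log₂(P(x)):
  -P(1)·log₂(P(1)) = -(0.1228)·log₂(0.1228) = 0.37155
  -P(2)·log₂(P(2)) = -(0.5359)·log₂(0.5359) = 0.48229
  -P(3)·log₂(P(3)) = -(0.0329)·log₂(0.0329) = 0.16206
  -P(4)·log₂(P(4)) = -(0.3084)·log₂(0.3084) = 0.52339
H(P) = 0.37155 + 0.48229 + 0.16206 + 0.52339 = 1.53929 bits

log₂(4) = 2.00000 bits

D_KL(P||U) = 2.00000 - 1.53929 = 0.46071 ≈ 0.4607 bits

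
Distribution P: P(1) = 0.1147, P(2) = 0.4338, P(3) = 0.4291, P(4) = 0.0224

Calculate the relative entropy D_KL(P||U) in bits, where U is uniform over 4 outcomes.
0.4725 bits

U(i) = 1/4 for all i

D_KL(P||U) = Σ P(x) log₂(P(x) / (1/4))
           = Σ P(x) log₂(P(x)) + log₂(4)
           = log₂(4) - H(P)

H(P) = -Σ P(x) log₂(P(x)):
  -P(1)·log₂(P(1)) = -(0.1147)·log₂(0.1147) = 0.35833
  -P(2)·log₂(P(2)) = -(0.4338)·log₂(0.4338) = 0.52268
  -P(3)·log₂(P(3)) = -(0.4291)·log₂(0.4291) = 0.52377
  -P(4)·log₂(P(4)) = -(0.0224)·log₂(0.0224) = 0.12276
H(P) = 0.35833 + 0.52268 + 0.52377 + 0.12276 = 1.52754 bits

log₂(4) = 2.00000 bits

D_KL(P||U) = 2.00000 - 1.52754 = 0.47246 ≈ 0.4725 bits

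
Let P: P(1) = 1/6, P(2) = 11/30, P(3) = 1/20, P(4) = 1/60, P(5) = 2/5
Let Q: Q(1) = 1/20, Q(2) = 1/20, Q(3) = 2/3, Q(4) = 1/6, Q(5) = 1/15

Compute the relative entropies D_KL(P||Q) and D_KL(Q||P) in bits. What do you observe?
D_KL(P||Q) = 2.1352 bits, D_KL(Q||P) = 2.6421 bits. The two directions give different values (D_KL(Q||P) exceeds D_KL(P||Q) by 0.5069 bits): KL divergence is asymmetric.

D_KL(P||Q) = Σ P(x) log₂(P(x)/Q(x))

Computing term by term:
  P(1)·log₂(P(1)/Q(1)) = (1/6)·log₂((1/6)/(1/20)) = 0.28949
  P(2)·log₂(P(2)/Q(2)) = (11/30)·log₂((11/30)/(1/20)) = 1.05397
  P(3)·log₂(P(3)/Q(3)) = (1/20)·log₂((1/20)/(2/3)) = -0.18685
  P(4)·log₂(P(4)/Q(4)) = (1/60)·log₂((1/60)/(1/6)) = -0.05537
  P(5)·log₂(P(5)/Q(5)) = (2/5)·log₂((2/5)/(1/15)) = 1.03399

D_KL(P||Q) = 0.28949 + 1.05397 - 0.18685 - 0.05537 + 1.03399 = 2.13523 ≈ 2.1352 bits

D_KL(Q||P) = Σ Q(x) log₂(Q(x)/P(x))

Computing term by term:
  Q(1)·log₂(Q(1)/P(1)) = (1/20)·log₂((1/20)/(1/6)) = -0.08685
  Q(2)·log₂(Q(2)/P(2)) = (1/20)·log₂((1/20)/(11/30)) = -0.14372
  Q(3)·log₂(Q(3)/P(3)) = (2/3)·log₂((2/3)/(1/20)) = 2.49131
  Q(4)·log₂(Q(4)/P(4)) = (1/6)·log₂((1/6)/(1/60)) = 0.55365
  Q(5)·log₂(Q(5)/P(5)) = (1/15)·log₂((1/15)/(2/5)) = -0.17233

D_KL(Q||P) = -0.08685 - 0.14372 + 2.49131 + 0.55365 - 0.17233 = 2.64206 ≈ 2.6421 bits

These are NOT equal (difference: 0.5069 bits). KL divergence is asymmetric: D_KL(P||Q) ≠ D_KL(Q||P) in general.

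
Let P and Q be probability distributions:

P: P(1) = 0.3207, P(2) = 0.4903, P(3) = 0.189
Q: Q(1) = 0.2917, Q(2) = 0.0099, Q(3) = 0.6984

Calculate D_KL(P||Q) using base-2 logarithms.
2.4479 bits

D_KL(P||Q) = Σ P(x) log₂(P(x)/Q(x))

Computing term by term:
  P(1)·log₂(P(1)/Q(1)) = 0.3207·log₂(0.3207/0.2917) = 0.04385
  P(2)·log₂(P(2)/Q(2)) = 0.4903·log₂(0.4903/0.0099) = 2.76043
  P(3)·log₂(P(3)/Q(3)) = 0.189·log₂(0.189/0.6984) = -0.35639

D_KL(P||Q) = 0.04385 + 2.76043 - 0.35639 = 2.44789 ≈ 2.4479 bits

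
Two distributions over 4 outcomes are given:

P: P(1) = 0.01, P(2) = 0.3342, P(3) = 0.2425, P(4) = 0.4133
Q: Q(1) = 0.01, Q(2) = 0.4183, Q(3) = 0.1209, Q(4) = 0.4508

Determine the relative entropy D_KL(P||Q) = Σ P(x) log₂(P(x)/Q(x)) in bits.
0.0835 bits

D_KL(P||Q) = Σ P(x) log₂(P(x)/Q(x))

Computing term by term:
  P(1)·log₂(P(1)/Q(1)) = 0.01·log₂(0.01/0.01) = 0.00000
  P(2)·log₂(P(2)/Q(2)) = 0.3342·log₂(0.3342/0.4183) = -0.10822
  P(3)·log₂(P(3)/Q(3)) = 0.2425·log₂(0.2425/0.1209) = 0.24351
  P(4)·log₂(P(4)/Q(4)) = 0.4133·log₂(0.4133/0.4508) = -0.05179

D_KL(P||Q) = 0.00000 - 0.10822 + 0.24351 - 0.05179 = 0.08350 ≈ 0.0835 bits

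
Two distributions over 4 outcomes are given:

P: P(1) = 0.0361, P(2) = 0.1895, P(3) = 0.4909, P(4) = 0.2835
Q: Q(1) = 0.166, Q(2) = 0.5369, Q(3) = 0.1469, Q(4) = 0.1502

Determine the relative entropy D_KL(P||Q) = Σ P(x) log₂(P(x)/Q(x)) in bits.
0.7501 bits

D_KL(P||Q) = Σ P(x) log₂(P(x)/Q(x))

Computing term by term:
  P(1)·log₂(P(1)/Q(1)) = 0.0361·log₂(0.0361/0.166) = -0.07946
  P(2)·log₂(P(2)/Q(2)) = 0.1895·log₂(0.1895/0.5369) = -0.28472
  P(3)·log₂(P(3)/Q(3)) = 0.4909·log₂(0.4909/0.1469) = 0.85446
  P(4)·log₂(P(4)/Q(4)) = 0.2835·log₂(0.2835/0.1502) = 0.25982

D_KL(P||Q) = -0.07946 - 0.28472 + 0.85446 + 0.25982 = 0.75010 ≈ 0.7501 bits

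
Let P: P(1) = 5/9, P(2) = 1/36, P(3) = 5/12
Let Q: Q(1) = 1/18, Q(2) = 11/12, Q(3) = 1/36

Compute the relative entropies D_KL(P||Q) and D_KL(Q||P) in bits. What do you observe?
D_KL(P||Q) = 3.3333 bits, D_KL(Q||P) = 4.3310 bits. The two directions give different values (D_KL(Q||P) exceeds D_KL(P||Q) by 0.9977 bits): KL divergence is asymmetric.

D_KL(P||Q) = Σ P(x) log₂(P(x)/Q(x))

Computing term by term:
  P(1)·log₂(P(1)/Q(1)) = (5/9)·log₂((5/9)/(1/18)) = 1.84552
  P(2)·log₂(P(2)/Q(2)) = (1/36)·log₂((1/36)/(11/12)) = -0.14012
  P(3)·log₂(P(3)/Q(3)) = (5/12)·log₂((5/12)/(1/36)) = 1.62787

D_KL(P||Q) = 1.84552 - 0.14012 + 1.62787 = 3.33327 ≈ 3.3333 bits

D_KL(Q||P) = Σ Q(x) log₂(Q(x)/P(x))

Computing term by term:
  Q(1)·log₂(Q(1)/P(1)) = (1/18)·log₂((1/18)/(5/9)) = -0.18455
  Q(2)·log₂(Q(2)/P(2)) = (11/12)·log₂((11/12)/(1/36)) = 4.62403
  Q(3)·log₂(Q(3)/P(3)) = (1/36)·log₂((1/36)/(5/12)) = -0.10852

D_KL(Q||P) = -0.18455 + 4.62403 - 0.10852 = 4.33096 ≈ 4.3310 bits

These are NOT equal (difference: 0.9977 bits). KL divergence is asymmetric: D_KL(P||Q) ≠ D_KL(Q||P) in general.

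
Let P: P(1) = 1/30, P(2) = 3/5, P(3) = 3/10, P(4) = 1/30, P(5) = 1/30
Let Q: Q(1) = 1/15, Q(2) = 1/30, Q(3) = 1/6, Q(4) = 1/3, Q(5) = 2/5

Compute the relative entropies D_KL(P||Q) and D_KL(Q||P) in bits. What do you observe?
D_KL(P||Q) = 2.4928 bits, D_KL(Q||P) = 2.3276 bits. The two directions give different values (D_KL(P||Q) exceeds D_KL(Q||P) by 0.1652 bits): KL divergence is asymmetric.

D_KL(P||Q) = Σ P(x) log₂(P(x)/Q(x))

Computing term by term:
  P(1)·log₂(P(1)/Q(1)) = (1/30)·log₂((1/30)/(1/15)) = -0.03333
  P(2)·log₂(P(2)/Q(2)) = (3/5)·log₂((3/5)/(1/30)) = 2.50196
  P(3)·log₂(P(3)/Q(3)) = (3/10)·log₂((3/10)/(1/6)) = 0.25440
  P(4)·log₂(P(4)/Q(4)) = (1/30)·log₂((1/30)/(1/3)) = -0.11073
  P(5)·log₂(P(5)/Q(5)) = (1/30)·log₂((1/30)/(2/5)) = -0.11950

D_KL(P||Q) = -0.03333 + 2.50196 + 0.25440 - 0.11073 - 0.11950 = 2.49280 ≈ 2.4928 bits

D_KL(Q||P) = Σ Q(x) log₂(Q(x)/P(x))

Computing term by term:
  Q(1)·log₂(Q(1)/P(1)) = (1/15)·log₂((1/15)/(1/30)) = 0.06667
  Q(2)·log₂(Q(2)/P(2)) = (1/30)·log₂((1/30)/(3/5)) = -0.13900
  Q(3)·log₂(Q(3)/P(3)) = (1/6)·log₂((1/6)/(3/10)) = -0.14133
  Q(4)·log₂(Q(4)/P(4)) = (1/3)·log₂((1/3)/(1/30)) = 1.10731
  Q(5)·log₂(Q(5)/P(5)) = (2/5)·log₂((2/5)/(1/30)) = 1.43399

D_KL(Q||P) = 0.06667 - 0.13900 - 0.14133 + 1.10731 + 1.43399 = 2.32764 ≈ 2.3276 bits

These are NOT equal (difference: 0.1652 bits). KL divergence is asymmetric: D_KL(P||Q) ≠ D_KL(Q||P) in general.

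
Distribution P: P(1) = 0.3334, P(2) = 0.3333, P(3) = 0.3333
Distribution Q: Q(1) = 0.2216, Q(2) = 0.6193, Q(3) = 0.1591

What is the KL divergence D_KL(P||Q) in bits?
0.2542 bits

D_KL(P||Q) = Σ P(x) log₂(P(x)/Q(x))

Computing term by term:
  P(1)·log₂(P(1)/Q(1)) = 0.3334·log₂(0.3334/0.2216) = 0.19647
  P(2)·log₂(P(2)/Q(2)) = 0.3333·log₂(0.3333/0.6193) = -0.29791
  P(3)·log₂(P(3)/Q(3)) = 0.3333·log₂(0.3333/0.1591) = 0.35559

D_KL(P||Q) = 0.19647 - 0.29791 + 0.35559 = 0.25415 ≈ 0.2542 bits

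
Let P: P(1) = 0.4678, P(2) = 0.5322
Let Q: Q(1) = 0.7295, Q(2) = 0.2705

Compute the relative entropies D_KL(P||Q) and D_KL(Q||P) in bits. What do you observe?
D_KL(P||Q) = 0.2197 bits, D_KL(Q||P) = 0.2035 bits. The two directions give different values (D_KL(P||Q) exceeds D_KL(Q||P) by 0.0162 bits): KL divergence is asymmetric.

D_KL(P||Q) = Σ P(x) log₂(P(x)/Q(x))

Computing term by term:
  P(1)·log₂(P(1)/Q(1)) = 0.4678·log₂(0.4678/0.7295) = -0.29987
  P(2)·log₂(P(2)/Q(2)) = 0.5322·log₂(0.5322/0.2705) = 0.51961

D_KL(P||Q) = -0.29987 + 0.51961 = 0.21974 ≈ 0.2197 bits

D_KL(Q||P) = Σ Q(x) log₂(Q(x)/P(x))

Computing term by term:
  Q(1)·log₂(Q(1)/P(1)) = 0.7295·log₂(0.7295/0.4678) = 0.46762
  Q(2)·log₂(Q(2)/P(2)) = 0.2705·log₂(0.2705/0.5322) = -0.26410

D_KL(Q||P) = 0.46762 - 0.26410 = 0.20352 ≈ 0.2035 bits

These are NOT equal (difference: 0.0162 bits). KL divergence is asymmetric: D_KL(P||Q) ≠ D_KL(Q||P) in general.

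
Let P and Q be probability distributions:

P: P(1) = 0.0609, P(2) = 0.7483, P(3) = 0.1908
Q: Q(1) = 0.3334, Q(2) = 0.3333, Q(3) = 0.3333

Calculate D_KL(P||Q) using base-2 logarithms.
0.5702 bits

D_KL(P||Q) = Σ P(x) log₂(P(x)/Q(x))

Computing term by term:
  P(1)·log₂(P(1)/Q(1)) = 0.0609·log₂(0.0609/0.3334) = -0.14937
  P(2)·log₂(P(2)/Q(2)) = 0.7483·log₂(0.7483/0.3333) = 0.87311
  P(3)·log₂(P(3)/Q(3)) = 0.1908·log₂(0.1908/0.3333) = -0.15355

D_KL(P||Q) = -0.14937 + 0.87311 - 0.15355 = 0.57019 ≈ 0.5702 bits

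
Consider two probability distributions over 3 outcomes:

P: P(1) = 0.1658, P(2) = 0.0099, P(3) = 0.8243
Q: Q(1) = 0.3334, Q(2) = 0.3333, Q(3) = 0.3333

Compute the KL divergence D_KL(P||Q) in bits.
0.8595 bits

D_KL(P||Q) = Σ P(x) log₂(P(x)/Q(x))

Computing term by term:
  P(1)·log₂(P(1)/Q(1)) = 0.1658·log₂(0.1658/0.3334) = -0.16709
  P(2)·log₂(P(2)/Q(2)) = 0.0099·log₂(0.0099/0.3333) = -0.05023
  P(3)·log₂(P(3)/Q(3)) = 0.8243·log₂(0.8243/0.3333) = 1.07682

D_KL(P||Q) = -0.16709 - 0.05023 + 1.07682 = 0.85950 ≈ 0.8595 bits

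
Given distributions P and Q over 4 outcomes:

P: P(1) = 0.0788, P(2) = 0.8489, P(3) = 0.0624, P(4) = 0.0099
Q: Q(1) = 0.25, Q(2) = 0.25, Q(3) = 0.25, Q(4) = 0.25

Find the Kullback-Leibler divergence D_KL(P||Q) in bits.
1.1949 bits

D_KL(P||Q) = Σ P(x) log₂(P(x)/Q(x))

Computing term by term:
  P(1)·log₂(P(1)/Q(1)) = 0.0788·log₂(0.0788/0.25) = -0.13125
  P(2)·log₂(P(2)/Q(2)) = 0.8489·log₂(0.8489/0.25) = 1.49718
  P(3)·log₂(P(3)/Q(3)) = 0.0624·log₂(0.0624/0.25) = -0.12494
  P(4)·log₂(P(4)/Q(4)) = 0.0099·log₂(0.0099/0.25) = -0.04612

D_KL(P||Q) = -0.13125 + 1.49718 - 0.12494 - 0.04612 = 1.19487 ≈ 1.1949 bits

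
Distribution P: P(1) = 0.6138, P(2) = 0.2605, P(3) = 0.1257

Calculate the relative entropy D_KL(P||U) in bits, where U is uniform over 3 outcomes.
0.2711 bits

U(i) = 1/3 for all i

D_KL(P||U) = Σ P(x) log₂(P(x) / (1/3))
           = Σ P(x) log₂(P(x)) + log₂(3)
           = log₂(3) - H(P)

H(P) = -Σ P(x) log₂(P(x)):
  -P(1)·log₂(P(1)) = -(0.6138)·log₂(0.6138) = 0.43221
  -P(2)·log₂(P(2)) = -(0.2605)·log₂(0.2605) = 0.50554
  -P(3)·log₂(P(3)) = -(0.1257)·log₂(0.1257) = 0.37609
H(P) = 0.43221 + 0.50554 + 0.37609 = 1.31384 bits

log₂(3) = 1.58496 bits

D_KL(P||U) = 1.58496 - 1.31384 = 0.27112 ≈ 0.2711 bits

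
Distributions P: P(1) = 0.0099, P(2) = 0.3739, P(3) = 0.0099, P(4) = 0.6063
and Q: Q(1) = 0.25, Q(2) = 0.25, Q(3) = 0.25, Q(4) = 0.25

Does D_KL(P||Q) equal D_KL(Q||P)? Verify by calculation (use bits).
D_KL(P||Q) = 0.8998 bits, D_KL(Q||P) = 1.8645 bits. No — D_KL(P||Q) ≠ D_KL(Q||P) for this pair.

D_KL(P||Q) = Σ P(x) log₂(P(x)/Q(x))

Computing term by term:
  P(1)·log₂(P(1)/Q(1)) = 0.0099·log₂(0.0099/0.25) = -0.04612
  P(2)·log₂(P(2)/Q(2)) = 0.3739·log₂(0.3739/0.25) = 0.21713
  P(3)·log₂(P(3)/Q(3)) = 0.0099·log₂(0.0099/0.25) = -0.04612
  P(4)·log₂(P(4)/Q(4)) = 0.6063·log₂(0.6063/0.25) = 0.77491

D_KL(P||Q) = -0.04612 + 0.21713 - 0.04612 + 0.77491 = 0.89980 ≈ 0.8998 bits

D_KL(Q||P) = Σ Q(x) log₂(Q(x)/P(x))

Computing term by term:
  Q(1)·log₂(Q(1)/P(1)) = 0.25·log₂(0.25/0.0099) = 1.16459
  Q(2)·log₂(Q(2)/P(2)) = 0.25·log₂(0.25/0.3739) = -0.14518
  Q(3)·log₂(Q(3)/P(3)) = 0.25·log₂(0.25/0.0099) = 1.16459
  Q(4)·log₂(Q(4)/P(4)) = 0.25·log₂(0.25/0.6063) = -0.31953

D_KL(Q||P) = 1.16459 - 0.14518 + 1.16459 - 0.31953 = 1.86447 ≈ 1.8645 bits

These are NOT equal (difference: 0.9647 bits). KL divergence is asymmetric: D_KL(P||Q) ≠ D_KL(Q||P) in general.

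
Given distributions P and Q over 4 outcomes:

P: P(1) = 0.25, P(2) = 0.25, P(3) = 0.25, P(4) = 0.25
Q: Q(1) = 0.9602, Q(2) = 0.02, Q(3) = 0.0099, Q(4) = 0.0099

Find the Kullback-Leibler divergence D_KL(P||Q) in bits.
2.7548 bits

D_KL(P||Q) = Σ P(x) log₂(P(x)/Q(x))

Computing term by term:
  P(1)·log₂(P(1)/Q(1)) = 0.25·log₂(0.25/0.9602) = -0.48535
  P(2)·log₂(P(2)/Q(2)) = 0.25·log₂(0.25/0.02) = 0.91096
  P(3)·log₂(P(3)/Q(3)) = 0.25·log₂(0.25/0.0099) = 1.16459
  P(4)·log₂(P(4)/Q(4)) = 0.25·log₂(0.25/0.0099) = 1.16459

D_KL(P||Q) = -0.48535 + 0.91096 + 1.16459 + 1.16459 = 2.75479 ≈ 2.7548 bits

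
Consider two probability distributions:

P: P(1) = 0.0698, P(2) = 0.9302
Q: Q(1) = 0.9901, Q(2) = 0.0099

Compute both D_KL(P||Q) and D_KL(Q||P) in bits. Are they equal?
D_KL(P||Q) = 5.8294 bits, D_KL(Q||P) = 3.7235 bits. No, they are not equal.

D_KL(P||Q) = Σ P(x) log₂(P(x)/Q(x))

Computing term by term:
  P(1)·log₂(P(1)/Q(1)) = 0.0698·log₂(0.0698/0.9901) = -0.26707
  P(2)·log₂(P(2)/Q(2)) = 0.9302·log₂(0.9302/0.0099) = 6.09650

D_KL(P||Q) = -0.26707 + 6.09650 = 5.82943 ≈ 5.8294 bits

D_KL(Q||P) = Σ Q(x) log₂(Q(x)/P(x))

Computing term by term:
  Q(1)·log₂(Q(1)/P(1)) = 0.9901·log₂(0.9901/0.0698) = 3.78840
  Q(2)·log₂(Q(2)/P(2)) = 0.0099·log₂(0.0099/0.9302) = -0.06488

D_KL(Q||P) = 3.78840 - 0.06488 = 3.72352 ≈ 3.7235 bits

These are NOT equal (difference: 2.1059 bits). KL divergence is asymmetric: D_KL(P||Q) ≠ D_KL(Q||P) in general.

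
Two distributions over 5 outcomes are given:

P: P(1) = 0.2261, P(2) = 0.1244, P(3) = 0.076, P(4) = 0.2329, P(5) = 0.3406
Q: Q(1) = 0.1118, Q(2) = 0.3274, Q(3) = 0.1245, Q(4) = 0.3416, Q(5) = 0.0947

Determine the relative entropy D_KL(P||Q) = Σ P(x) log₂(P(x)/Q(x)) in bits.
0.5022 bits

D_KL(P||Q) = Σ P(x) log₂(P(x)/Q(x))

Computing term by term:
  P(1)·log₂(P(1)/Q(1)) = 0.2261·log₂(0.2261/0.1118) = 0.22973
  P(2)·log₂(P(2)/Q(2)) = 0.1244·log₂(0.1244/0.3274) = -0.17367
  P(3)·log₂(P(3)/Q(3)) = 0.076·log₂(0.076/0.1245) = -0.05412
  P(4)·log₂(P(4)/Q(4)) = 0.2329·log₂(0.2329/0.3416) = -0.12870
  P(5)·log₂(P(5)/Q(5)) = 0.3406·log₂(0.3406/0.0947) = 0.62897

D_KL(P||Q) = 0.22973 - 0.17367 - 0.05412 - 0.12870 + 0.62897 = 0.50221 ≈ 0.5022 bits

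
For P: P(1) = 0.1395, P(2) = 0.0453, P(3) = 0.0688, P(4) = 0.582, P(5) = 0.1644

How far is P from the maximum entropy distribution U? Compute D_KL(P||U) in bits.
0.5749 bits

U(i) = 1/5 for all i

D_KL(P||U) = Σ P(x) log₂(P(x) / (1/5))
           = Σ P(x) log₂(P(x)) + log₂(5)
           = log₂(5) - H(P)

H(P) = -Σ P(x) log₂(P(x)):
  -P(1)·log₂(P(1)) = -(0.1395)·log₂(0.1395) = 0.39641
  -P(2)·log₂(P(2)) = -(0.0453)·log₂(0.0453) = 0.20223
  -P(3)·log₂(P(3)) = -(0.0688)·log₂(0.0688) = 0.26567
  -P(4)·log₂(P(4)) = -(0.582)·log₂(0.582) = 0.45449
  -P(5)·log₂(P(5)) = -(0.1644)·log₂(0.1644) = 0.42822
H(P) = 0.39641 + 0.20223 + 0.26567 + 0.45449 + 0.42822 = 1.74702 bits

log₂(5) = 2.32193 bits

D_KL(P||U) = 2.32193 - 1.74702 = 0.57491 ≈ 0.5749 bits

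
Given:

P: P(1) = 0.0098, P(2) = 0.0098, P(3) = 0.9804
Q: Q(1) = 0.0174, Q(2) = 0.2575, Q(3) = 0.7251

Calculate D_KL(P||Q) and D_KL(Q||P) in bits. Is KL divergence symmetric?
D_KL(P||Q) = 0.3723 bits, D_KL(Q||P) = 0.9131 bits. No, KL divergence is not symmetric.

D_KL(P||Q) = Σ P(x) log₂(P(x)/Q(x))

Computing term by term:
  P(1)·log₂(P(1)/Q(1)) = 0.0098·log₂(0.0098/0.0174) = -0.00812
  P(2)·log₂(P(2)/Q(2)) = 0.0098·log₂(0.0098/0.2575) = -0.04621
  P(3)·log₂(P(3)/Q(3)) = 0.9804·log₂(0.9804/0.7251) = 0.42666

D_KL(P||Q) = -0.00812 - 0.04621 + 0.42666 = 0.37233 ≈ 0.3723 bits

D_KL(Q||P) = Σ Q(x) log₂(Q(x)/P(x))

Computing term by term:
  Q(1)·log₂(Q(1)/P(1)) = 0.0174·log₂(0.0174/0.0098) = 0.01441
  Q(2)·log₂(Q(2)/P(2)) = 0.2575·log₂(0.2575/0.0098) = 1.21428
  Q(3)·log₂(Q(3)/P(3)) = 0.7251·log₂(0.7251/0.9804) = -0.31556

D_KL(Q||P) = 0.01441 + 1.21428 - 0.31556 = 0.91313 ≈ 0.9131 bits

These are NOT equal (difference: 0.5408 bits). KL divergence is asymmetric: D_KL(P||Q) ≠ D_KL(Q||P) in general.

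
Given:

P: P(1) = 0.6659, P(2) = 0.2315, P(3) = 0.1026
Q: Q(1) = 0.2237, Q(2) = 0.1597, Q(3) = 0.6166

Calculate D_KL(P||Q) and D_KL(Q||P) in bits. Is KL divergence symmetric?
D_KL(P||Q) = 0.9065 bits, D_KL(Q||P) = 1.1577 bits. No, KL divergence is not symmetric.

D_KL(P||Q) = Σ P(x) log₂(P(x)/Q(x))

Computing term by term:
  P(1)·log₂(P(1)/Q(1)) = 0.6659·log₂(0.6659/0.2237) = 1.04795
  P(2)·log₂(P(2)/Q(2)) = 0.2315·log₂(0.2315/0.1597) = 0.12400
  P(3)·log₂(P(3)/Q(3)) = 0.1026·log₂(0.1026/0.6166) = -0.26546

D_KL(P||Q) = 1.04795 + 0.12400 - 0.26546 = 0.90649 ≈ 0.9065 bits

D_KL(Q||P) = Σ Q(x) log₂(Q(x)/P(x))

Computing term by term:
  Q(1)·log₂(Q(1)/P(1)) = 0.2237·log₂(0.2237/0.6659) = -0.35205
  Q(2)·log₂(Q(2)/P(2)) = 0.1597·log₂(0.1597/0.2315) = -0.08554
  Q(3)·log₂(Q(3)/P(3)) = 0.6166·log₂(0.6166/0.1026) = 1.59533

D_KL(Q||P) = -0.35205 - 0.08554 + 1.59533 = 1.15774 ≈ 1.1577 bits

These are NOT equal (difference: 0.2512 bits). KL divergence is asymmetric: D_KL(P||Q) ≠ D_KL(Q||P) in general.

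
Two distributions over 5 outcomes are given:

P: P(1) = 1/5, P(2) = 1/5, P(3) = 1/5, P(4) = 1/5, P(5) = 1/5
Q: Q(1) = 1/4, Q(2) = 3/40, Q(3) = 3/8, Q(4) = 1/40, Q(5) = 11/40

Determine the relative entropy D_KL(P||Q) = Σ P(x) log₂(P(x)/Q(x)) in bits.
0.5454 bits

D_KL(P||Q) = Σ P(x) log₂(P(x)/Q(x))

Computing term by term:
  P(1)·log₂(P(1)/Q(1)) = (1/5)·log₂((1/5)/(1/4)) = -0.06439
  P(2)·log₂(P(2)/Q(2)) = (1/5)·log₂((1/5)/(3/40)) = 0.28301
  P(3)·log₂(P(3)/Q(3)) = (1/5)·log₂((1/5)/(3/8)) = -0.18138
  P(4)·log₂(P(4)/Q(4)) = (1/5)·log₂((1/5)/(1/40)) = 0.60000
  P(5)·log₂(P(5)/Q(5)) = (1/5)·log₂((1/5)/(11/40)) = -0.09189

D_KL(P||Q) = -0.06439 + 0.28301 - 0.18138 + 0.60000 - 0.09189 = 0.54535 ≈ 0.5454 bits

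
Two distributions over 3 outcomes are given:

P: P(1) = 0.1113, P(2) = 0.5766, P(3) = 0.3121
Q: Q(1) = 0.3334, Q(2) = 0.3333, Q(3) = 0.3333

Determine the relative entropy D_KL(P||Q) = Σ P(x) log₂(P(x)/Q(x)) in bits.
0.2502 bits

D_KL(P||Q) = Σ P(x) log₂(P(x)/Q(x))

Computing term by term:
  P(1)·log₂(P(1)/Q(1)) = 0.1113·log₂(0.1113/0.3334) = -0.17617
  P(2)·log₂(P(2)/Q(2)) = 0.5766·log₂(0.5766/0.3333) = 0.45595
  P(3)·log₂(P(3)/Q(3)) = 0.3121·log₂(0.3121/0.3333) = -0.02959

D_KL(P||Q) = -0.17617 + 0.45595 - 0.02959 = 0.25019 ≈ 0.2502 bits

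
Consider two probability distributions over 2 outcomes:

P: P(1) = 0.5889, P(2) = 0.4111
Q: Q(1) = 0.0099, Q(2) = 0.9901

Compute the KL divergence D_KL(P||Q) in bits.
2.9499 bits

D_KL(P||Q) = Σ P(x) log₂(P(x)/Q(x))

Computing term by term:
  P(1)·log₂(P(1)/Q(1)) = 0.5889·log₂(0.5889/0.0099) = 3.47124
  P(2)·log₂(P(2)/Q(2)) = 0.4111·log₂(0.4111/0.9901) = -0.52131

D_KL(P||Q) = 3.47124 - 0.52131 = 2.94993 ≈ 2.9499 bits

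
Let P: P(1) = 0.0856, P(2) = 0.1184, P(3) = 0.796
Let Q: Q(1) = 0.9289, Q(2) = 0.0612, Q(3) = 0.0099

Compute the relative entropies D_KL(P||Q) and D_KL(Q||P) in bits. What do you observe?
D_KL(P||Q) = 4.8563 bits, D_KL(Q||P) = 3.0743 bits. The two directions give different values (D_KL(P||Q) exceeds D_KL(Q||P) by 1.7820 bits): KL divergence is asymmetric.

D_KL(P||Q) = Σ P(x) log₂(P(x)/Q(x))

Computing term by term:
  P(1)·log₂(P(1)/Q(1)) = 0.0856·log₂(0.0856/0.9289) = -0.29445
  P(2)·log₂(P(2)/Q(2)) = 0.1184·log₂(0.1184/0.0612) = 0.11272
  P(3)·log₂(P(3)/Q(3)) = 0.796·log₂(0.796/0.0099) = 5.03804

D_KL(P||Q) = -0.29445 + 0.11272 + 5.03804 = 4.85631 ≈ 4.8563 bits

D_KL(Q||P) = Σ Q(x) log₂(Q(x)/P(x))

Computing term by term:
  Q(1)·log₂(Q(1)/P(1)) = 0.9289·log₂(0.9289/0.0856) = 3.19527
  Q(2)·log₂(Q(2)/P(2)) = 0.0612·log₂(0.0612/0.1184) = -0.05827
  Q(3)·log₂(Q(3)/P(3)) = 0.0099·log₂(0.0099/0.796) = -0.06266

D_KL(Q||P) = 3.19527 - 0.05827 - 0.06266 = 3.07434 ≈ 3.0743 bits

These are NOT equal (difference: 1.7820 bits). KL divergence is asymmetric: D_KL(P||Q) ≠ D_KL(Q||P) in general.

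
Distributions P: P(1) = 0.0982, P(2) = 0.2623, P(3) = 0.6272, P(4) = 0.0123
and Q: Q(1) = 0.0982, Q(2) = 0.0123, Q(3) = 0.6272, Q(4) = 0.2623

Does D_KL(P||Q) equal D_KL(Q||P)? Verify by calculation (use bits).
D_KL(P||Q) = 1.1036 bits, D_KL(Q||P) = 1.1036 bits. Yes — for this pair D_KL(P||Q) = D_KL(Q||P).

D_KL(P||Q) = Σ P(x) log₂(P(x)/Q(x))

Computing term by term:
  P(1)·log₂(P(1)/Q(1)) = 0.0982·log₂(0.0982/0.0982) = 0.00000
  P(2)·log₂(P(2)/Q(2)) = 0.2623·log₂(0.2623/0.0123) = 1.15792
  P(3)·log₂(P(3)/Q(3)) = 0.6272·log₂(0.6272/0.6272) = 0.00000
  P(4)·log₂(P(4)/Q(4)) = 0.0123·log₂(0.0123/0.2623) = -0.05430

D_KL(P||Q) = 0.00000 + 1.15792 + 0.00000 - 0.05430 = 1.10362 ≈ 1.1036 bits

D_KL(Q||P) = Σ Q(x) log₂(Q(x)/P(x))

Computing term by term:
  Q(1)·log₂(Q(1)/P(1)) = 0.0982·log₂(0.0982/0.0982) = 0.00000
  Q(2)·log₂(Q(2)/P(2)) = 0.0123·log₂(0.0123/0.2623) = -0.05430
  Q(3)·log₂(Q(3)/P(3)) = 0.6272·log₂(0.6272/0.6272) = 0.00000
  Q(4)·log₂(Q(4)/P(4)) = 0.2623·log₂(0.2623/0.0123) = 1.15792

D_KL(Q||P) = 0.00000 - 0.05430 + 0.00000 + 1.15792 = 1.10362 ≈ 1.1036 bits

These ARE equal here. Q is P with outcomes relabeled (Q(2) = P(4), Q(4) = P(2)) by a relabeling that is its own inverse, so the two sums contain exactly the same terms in a different order. This is a special case — KL divergence is not symmetric in general: D_KL(P||Q) ≠ D_KL(Q||P) for most P, Q.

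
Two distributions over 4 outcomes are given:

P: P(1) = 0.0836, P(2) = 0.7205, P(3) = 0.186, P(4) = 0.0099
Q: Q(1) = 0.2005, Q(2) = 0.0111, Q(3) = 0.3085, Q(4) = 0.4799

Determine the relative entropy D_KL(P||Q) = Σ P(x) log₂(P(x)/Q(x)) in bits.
4.0410 bits

D_KL(P||Q) = Σ P(x) log₂(P(x)/Q(x))

Computing term by term:
  P(1)·log₂(P(1)/Q(1)) = 0.0836·log₂(0.0836/0.2005) = -0.10551
  P(2)·log₂(P(2)/Q(2)) = 0.7205·log₂(0.7205/0.0111) = 4.33767
  P(3)·log₂(P(3)/Q(3)) = 0.186·log₂(0.186/0.3085) = -0.13577
  P(4)·log₂(P(4)/Q(4)) = 0.0099·log₂(0.0099/0.4799) = -0.05543

D_KL(P||Q) = -0.10551 + 4.33767 - 0.13577 - 0.05543 = 4.04096 ≈ 4.0410 bits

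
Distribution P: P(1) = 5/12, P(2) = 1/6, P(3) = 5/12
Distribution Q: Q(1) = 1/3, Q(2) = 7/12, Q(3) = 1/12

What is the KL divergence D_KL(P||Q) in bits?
0.8004 bits

D_KL(P||Q) = Σ P(x) log₂(P(x)/Q(x))

Computing term by term:
  P(1)·log₂(P(1)/Q(1)) = (5/12)·log₂((5/12)/(1/3)) = 0.13414
  P(2)·log₂(P(2)/Q(2)) = (1/6)·log₂((1/6)/(7/12)) = -0.30123
  P(3)·log₂(P(3)/Q(3)) = (5/12)·log₂((5/12)/(1/12)) = 0.96747

D_KL(P||Q) = 0.13414 - 0.30123 + 0.96747 = 0.80038 ≈ 0.8004 bits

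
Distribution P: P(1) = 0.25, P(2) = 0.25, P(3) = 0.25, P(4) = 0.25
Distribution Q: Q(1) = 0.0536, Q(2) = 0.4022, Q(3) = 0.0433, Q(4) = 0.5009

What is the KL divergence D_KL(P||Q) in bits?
0.7656 bits

D_KL(P||Q) = Σ P(x) log₂(P(x)/Q(x))

Computing term by term:
  P(1)·log₂(P(1)/Q(1)) = 0.25·log₂(0.25/0.0536) = 0.55541
  P(2)·log₂(P(2)/Q(2)) = 0.25·log₂(0.25/0.4022) = -0.17150
  P(3)·log₂(P(3)/Q(3)) = 0.25·log₂(0.25/0.0433) = 0.63237
  P(4)·log₂(P(4)/Q(4)) = 0.25·log₂(0.25/0.5009) = -0.25065

D_KL(P||Q) = 0.55541 - 0.17150 + 0.63237 - 0.25065 = 0.76563 ≈ 0.7656 bits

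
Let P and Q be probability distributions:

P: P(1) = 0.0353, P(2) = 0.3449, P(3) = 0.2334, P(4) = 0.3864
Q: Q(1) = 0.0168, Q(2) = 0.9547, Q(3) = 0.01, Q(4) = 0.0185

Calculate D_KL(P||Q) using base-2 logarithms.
2.2861 bits

D_KL(P||Q) = Σ P(x) log₂(P(x)/Q(x))

Computing term by term:
  P(1)·log₂(P(1)/Q(1)) = 0.0353·log₂(0.0353/0.0168) = 0.03781
  P(2)·log₂(P(2)/Q(2)) = 0.3449·log₂(0.3449/0.9547) = -0.50661
  P(3)·log₂(P(3)/Q(3)) = 0.2334·log₂(0.2334/0.01) = 1.06074
  P(4)·log₂(P(4)/Q(4)) = 0.3864·log₂(0.3864/0.0185) = 1.69417

D_KL(P||Q) = 0.03781 - 0.50661 + 1.06074 + 1.69417 = 2.28611 ≈ 2.2861 bits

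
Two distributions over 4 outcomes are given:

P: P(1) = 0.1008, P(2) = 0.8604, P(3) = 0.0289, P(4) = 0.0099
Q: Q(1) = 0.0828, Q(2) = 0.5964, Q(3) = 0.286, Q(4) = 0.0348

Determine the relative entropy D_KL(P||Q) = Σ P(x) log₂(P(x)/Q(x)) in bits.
0.3700 bits

D_KL(P||Q) = Σ P(x) log₂(P(x)/Q(x))

Computing term by term:
  P(1)·log₂(P(1)/Q(1)) = 0.1008·log₂(0.1008/0.0828) = 0.02861
  P(2)·log₂(P(2)/Q(2)) = 0.8604·log₂(0.8604/0.5964) = 0.45492
  P(3)·log₂(P(3)/Q(3)) = 0.0289·log₂(0.0289/0.286) = -0.09557
  P(4)·log₂(P(4)/Q(4)) = 0.0099·log₂(0.0099/0.0348) = -0.01795

D_KL(P||Q) = 0.02861 + 0.45492 - 0.09557 - 0.01795 = 0.37001 ≈ 0.3700 bits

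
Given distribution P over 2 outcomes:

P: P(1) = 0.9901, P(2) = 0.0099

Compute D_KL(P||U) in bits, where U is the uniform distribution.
0.9199 bits

U(i) = 1/2 for all i

D_KL(P||U) = Σ P(x) log₂(P(x) / (1/2))
           = Σ P(x) log₂(P(x)) + log₂(2)
           = log₂(2) - H(P)

H(P) = -Σ P(x) log₂(P(x)):
  -P(1)·log₂(P(1)) = -(0.9901)·log₂(0.9901) = 0.01421
  -P(2)·log₂(P(2)) = -(0.0099)·log₂(0.0099) = 0.06592
H(P) = 0.01421 + 0.06592 = 0.08013 bits

log₂(2) = 1.00000 bits

D_KL(P||U) = 1.00000 - 0.08013 = 0.91987 ≈ 0.9199 bits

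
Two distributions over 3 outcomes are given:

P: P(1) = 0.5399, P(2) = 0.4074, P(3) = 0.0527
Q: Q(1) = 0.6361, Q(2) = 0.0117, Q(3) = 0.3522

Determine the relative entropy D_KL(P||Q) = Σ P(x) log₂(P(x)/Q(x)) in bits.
1.8145 bits

D_KL(P||Q) = Σ P(x) log₂(P(x)/Q(x))

Computing term by term:
  P(1)·log₂(P(1)/Q(1)) = 0.5399·log₂(0.5399/0.6361) = -0.12772
  P(2)·log₂(P(2)/Q(2)) = 0.4074·log₂(0.4074/0.0117) = 2.08665
  P(3)·log₂(P(3)/Q(3)) = 0.0527·log₂(0.0527/0.3522) = -0.14443

D_KL(P||Q) = -0.12772 + 2.08665 - 0.14443 = 1.81450 ≈ 1.8145 bits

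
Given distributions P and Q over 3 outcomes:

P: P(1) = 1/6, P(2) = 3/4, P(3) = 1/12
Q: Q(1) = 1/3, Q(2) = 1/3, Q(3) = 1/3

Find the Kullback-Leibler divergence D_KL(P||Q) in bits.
0.5441 bits

D_KL(P||Q) = Σ P(x) log₂(P(x)/Q(x))

Computing term by term:
  P(1)·log₂(P(1)/Q(1)) = (1/6)·log₂((1/6)/(1/3)) = -0.16667
  P(2)·log₂(P(2)/Q(2)) = (3/4)·log₂((3/4)/(1/3)) = 0.87744
  P(3)·log₂(P(3)/Q(3)) = (1/12)·log₂((1/12)/(1/3)) = -0.16667

D_KL(P||Q) = -0.16667 + 0.87744 - 0.16667 = 0.54410 ≈ 0.5441 bits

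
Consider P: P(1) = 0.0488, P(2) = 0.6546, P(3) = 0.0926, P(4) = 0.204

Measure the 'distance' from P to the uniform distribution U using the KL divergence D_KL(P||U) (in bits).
0.6015 bits

U(i) = 1/4 for all i

D_KL(P||U) = Σ P(x) log₂(P(x) / (1/4))
           = Σ P(x) log₂(P(x)) + log₂(4)
           = log₂(4) - H(P)

H(P) = -Σ P(x) log₂(P(x)):
  -P(1)·log₂(P(1)) = -(0.0488)·log₂(0.0488) = 0.21262
  -P(2)·log₂(P(2)) = -(0.6546)·log₂(0.6546) = 0.40017
  -P(3)·log₂(P(3)) = -(0.0926)·log₂(0.0926) = 0.31788
  -P(4)·log₂(P(4)) = -(0.204)·log₂(0.204) = 0.46785
H(P) = 0.21262 + 0.40017 + 0.31788 + 0.46785 = 1.39852 bits

log₂(4) = 2.00000 bits

D_KL(P||U) = 2.00000 - 1.39852 = 0.60148 ≈ 0.6015 bits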